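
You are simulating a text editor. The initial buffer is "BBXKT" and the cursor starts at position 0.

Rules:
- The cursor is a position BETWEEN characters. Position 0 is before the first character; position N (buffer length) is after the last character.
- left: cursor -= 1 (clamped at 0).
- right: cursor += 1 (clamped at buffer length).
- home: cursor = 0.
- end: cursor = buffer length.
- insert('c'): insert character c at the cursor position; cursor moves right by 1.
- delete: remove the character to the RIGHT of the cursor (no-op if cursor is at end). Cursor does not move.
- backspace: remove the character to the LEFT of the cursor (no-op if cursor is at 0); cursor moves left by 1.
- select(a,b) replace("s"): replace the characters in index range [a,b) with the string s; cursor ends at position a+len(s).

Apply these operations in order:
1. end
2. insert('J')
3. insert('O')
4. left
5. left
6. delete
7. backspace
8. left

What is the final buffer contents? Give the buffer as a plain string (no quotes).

Answer: BBXKO

Derivation:
After op 1 (end): buf='BBXKT' cursor=5
After op 2 (insert('J')): buf='BBXKTJ' cursor=6
After op 3 (insert('O')): buf='BBXKTJO' cursor=7
After op 4 (left): buf='BBXKTJO' cursor=6
After op 5 (left): buf='BBXKTJO' cursor=5
After op 6 (delete): buf='BBXKTO' cursor=5
After op 7 (backspace): buf='BBXKO' cursor=4
After op 8 (left): buf='BBXKO' cursor=3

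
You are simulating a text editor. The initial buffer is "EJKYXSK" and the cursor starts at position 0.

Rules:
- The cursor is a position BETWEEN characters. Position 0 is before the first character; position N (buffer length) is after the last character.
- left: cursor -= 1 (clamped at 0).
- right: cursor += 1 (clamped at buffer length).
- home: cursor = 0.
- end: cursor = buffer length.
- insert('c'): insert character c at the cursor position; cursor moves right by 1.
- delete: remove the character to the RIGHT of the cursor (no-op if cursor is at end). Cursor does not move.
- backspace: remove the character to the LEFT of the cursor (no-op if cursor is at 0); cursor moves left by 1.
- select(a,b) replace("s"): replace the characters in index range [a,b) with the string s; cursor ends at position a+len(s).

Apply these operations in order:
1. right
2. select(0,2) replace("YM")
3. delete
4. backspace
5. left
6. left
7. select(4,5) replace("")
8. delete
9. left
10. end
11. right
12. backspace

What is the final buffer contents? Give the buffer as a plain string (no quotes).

Answer: YYX

Derivation:
After op 1 (right): buf='EJKYXSK' cursor=1
After op 2 (select(0,2) replace("YM")): buf='YMKYXSK' cursor=2
After op 3 (delete): buf='YMYXSK' cursor=2
After op 4 (backspace): buf='YYXSK' cursor=1
After op 5 (left): buf='YYXSK' cursor=0
After op 6 (left): buf='YYXSK' cursor=0
After op 7 (select(4,5) replace("")): buf='YYXS' cursor=4
After op 8 (delete): buf='YYXS' cursor=4
After op 9 (left): buf='YYXS' cursor=3
After op 10 (end): buf='YYXS' cursor=4
After op 11 (right): buf='YYXS' cursor=4
After op 12 (backspace): buf='YYX' cursor=3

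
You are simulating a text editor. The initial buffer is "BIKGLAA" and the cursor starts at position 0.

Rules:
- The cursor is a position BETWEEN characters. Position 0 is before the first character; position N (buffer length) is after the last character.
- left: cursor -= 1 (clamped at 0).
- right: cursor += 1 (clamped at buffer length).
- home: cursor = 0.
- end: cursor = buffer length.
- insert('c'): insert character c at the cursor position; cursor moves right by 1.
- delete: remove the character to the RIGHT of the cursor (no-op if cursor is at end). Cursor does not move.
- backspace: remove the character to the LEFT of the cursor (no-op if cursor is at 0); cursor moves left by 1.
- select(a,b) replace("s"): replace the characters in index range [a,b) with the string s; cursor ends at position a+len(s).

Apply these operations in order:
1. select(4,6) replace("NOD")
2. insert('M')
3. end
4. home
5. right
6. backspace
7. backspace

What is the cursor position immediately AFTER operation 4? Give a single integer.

Answer: 0

Derivation:
After op 1 (select(4,6) replace("NOD")): buf='BIKGNODA' cursor=7
After op 2 (insert('M')): buf='BIKGNODMA' cursor=8
After op 3 (end): buf='BIKGNODMA' cursor=9
After op 4 (home): buf='BIKGNODMA' cursor=0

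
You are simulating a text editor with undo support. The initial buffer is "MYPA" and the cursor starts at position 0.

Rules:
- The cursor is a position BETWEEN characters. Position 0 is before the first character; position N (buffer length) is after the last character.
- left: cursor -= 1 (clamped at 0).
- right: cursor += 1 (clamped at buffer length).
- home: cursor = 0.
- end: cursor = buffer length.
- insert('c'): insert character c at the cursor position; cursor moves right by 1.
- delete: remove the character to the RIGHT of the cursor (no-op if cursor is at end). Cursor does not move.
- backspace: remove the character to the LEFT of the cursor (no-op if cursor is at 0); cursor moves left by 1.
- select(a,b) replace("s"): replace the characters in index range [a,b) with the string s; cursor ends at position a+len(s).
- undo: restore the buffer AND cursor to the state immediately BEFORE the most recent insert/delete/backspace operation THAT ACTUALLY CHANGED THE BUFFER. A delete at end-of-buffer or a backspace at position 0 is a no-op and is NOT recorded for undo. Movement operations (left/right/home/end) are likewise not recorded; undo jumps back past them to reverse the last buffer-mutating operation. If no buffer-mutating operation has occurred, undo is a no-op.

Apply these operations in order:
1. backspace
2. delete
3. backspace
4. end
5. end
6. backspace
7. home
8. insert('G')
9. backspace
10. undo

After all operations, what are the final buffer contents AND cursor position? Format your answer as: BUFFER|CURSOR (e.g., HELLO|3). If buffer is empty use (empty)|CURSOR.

After op 1 (backspace): buf='MYPA' cursor=0
After op 2 (delete): buf='YPA' cursor=0
After op 3 (backspace): buf='YPA' cursor=0
After op 4 (end): buf='YPA' cursor=3
After op 5 (end): buf='YPA' cursor=3
After op 6 (backspace): buf='YP' cursor=2
After op 7 (home): buf='YP' cursor=0
After op 8 (insert('G')): buf='GYP' cursor=1
After op 9 (backspace): buf='YP' cursor=0
After op 10 (undo): buf='GYP' cursor=1

Answer: GYP|1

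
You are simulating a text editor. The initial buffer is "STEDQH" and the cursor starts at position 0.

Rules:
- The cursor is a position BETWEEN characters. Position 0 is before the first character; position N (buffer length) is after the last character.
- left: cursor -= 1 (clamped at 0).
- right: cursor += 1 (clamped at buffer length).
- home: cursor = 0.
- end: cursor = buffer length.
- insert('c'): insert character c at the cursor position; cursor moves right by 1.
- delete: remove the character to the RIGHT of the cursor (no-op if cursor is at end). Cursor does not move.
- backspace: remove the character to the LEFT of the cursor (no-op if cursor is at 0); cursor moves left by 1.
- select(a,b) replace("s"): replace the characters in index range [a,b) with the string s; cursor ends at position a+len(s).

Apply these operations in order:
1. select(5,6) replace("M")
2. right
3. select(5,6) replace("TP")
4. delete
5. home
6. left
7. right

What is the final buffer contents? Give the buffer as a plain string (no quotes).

After op 1 (select(5,6) replace("M")): buf='STEDQM' cursor=6
After op 2 (right): buf='STEDQM' cursor=6
After op 3 (select(5,6) replace("TP")): buf='STEDQTP' cursor=7
After op 4 (delete): buf='STEDQTP' cursor=7
After op 5 (home): buf='STEDQTP' cursor=0
After op 6 (left): buf='STEDQTP' cursor=0
After op 7 (right): buf='STEDQTP' cursor=1

Answer: STEDQTP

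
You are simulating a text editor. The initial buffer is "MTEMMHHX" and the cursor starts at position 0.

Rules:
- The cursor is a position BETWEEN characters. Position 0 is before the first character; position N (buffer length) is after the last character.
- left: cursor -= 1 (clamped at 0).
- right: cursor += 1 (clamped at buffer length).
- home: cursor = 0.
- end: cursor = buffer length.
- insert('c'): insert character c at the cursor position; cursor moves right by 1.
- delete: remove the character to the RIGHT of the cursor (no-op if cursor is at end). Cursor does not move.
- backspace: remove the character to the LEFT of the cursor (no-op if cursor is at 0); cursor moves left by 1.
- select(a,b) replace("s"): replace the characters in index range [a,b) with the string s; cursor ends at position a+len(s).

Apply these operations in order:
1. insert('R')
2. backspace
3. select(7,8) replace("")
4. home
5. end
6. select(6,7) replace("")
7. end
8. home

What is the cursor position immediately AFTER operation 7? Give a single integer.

After op 1 (insert('R')): buf='RMTEMMHHX' cursor=1
After op 2 (backspace): buf='MTEMMHHX' cursor=0
After op 3 (select(7,8) replace("")): buf='MTEMMHH' cursor=7
After op 4 (home): buf='MTEMMHH' cursor=0
After op 5 (end): buf='MTEMMHH' cursor=7
After op 6 (select(6,7) replace("")): buf='MTEMMH' cursor=6
After op 7 (end): buf='MTEMMH' cursor=6

Answer: 6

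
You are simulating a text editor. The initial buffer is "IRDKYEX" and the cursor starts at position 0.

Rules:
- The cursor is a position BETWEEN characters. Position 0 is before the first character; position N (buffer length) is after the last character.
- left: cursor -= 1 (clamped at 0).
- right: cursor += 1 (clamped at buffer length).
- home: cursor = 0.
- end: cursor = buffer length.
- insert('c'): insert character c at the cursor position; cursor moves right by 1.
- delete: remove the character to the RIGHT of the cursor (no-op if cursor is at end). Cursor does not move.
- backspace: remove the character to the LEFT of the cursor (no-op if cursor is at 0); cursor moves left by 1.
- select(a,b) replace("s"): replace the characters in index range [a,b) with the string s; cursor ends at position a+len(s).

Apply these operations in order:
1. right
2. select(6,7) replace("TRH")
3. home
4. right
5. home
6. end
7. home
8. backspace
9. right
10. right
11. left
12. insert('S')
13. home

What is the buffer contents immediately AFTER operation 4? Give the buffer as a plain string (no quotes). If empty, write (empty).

After op 1 (right): buf='IRDKYEX' cursor=1
After op 2 (select(6,7) replace("TRH")): buf='IRDKYETRH' cursor=9
After op 3 (home): buf='IRDKYETRH' cursor=0
After op 4 (right): buf='IRDKYETRH' cursor=1

Answer: IRDKYETRH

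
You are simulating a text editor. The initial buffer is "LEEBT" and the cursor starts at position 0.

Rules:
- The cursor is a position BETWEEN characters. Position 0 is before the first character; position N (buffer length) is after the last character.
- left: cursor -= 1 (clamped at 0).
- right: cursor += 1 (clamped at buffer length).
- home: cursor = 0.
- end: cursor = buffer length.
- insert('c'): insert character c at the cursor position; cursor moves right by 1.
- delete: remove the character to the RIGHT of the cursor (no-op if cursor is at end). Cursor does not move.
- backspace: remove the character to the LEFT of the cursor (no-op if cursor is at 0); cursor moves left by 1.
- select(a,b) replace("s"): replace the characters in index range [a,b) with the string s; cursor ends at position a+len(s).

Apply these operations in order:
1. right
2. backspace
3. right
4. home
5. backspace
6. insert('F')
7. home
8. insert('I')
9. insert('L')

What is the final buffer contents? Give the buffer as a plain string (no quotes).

After op 1 (right): buf='LEEBT' cursor=1
After op 2 (backspace): buf='EEBT' cursor=0
After op 3 (right): buf='EEBT' cursor=1
After op 4 (home): buf='EEBT' cursor=0
After op 5 (backspace): buf='EEBT' cursor=0
After op 6 (insert('F')): buf='FEEBT' cursor=1
After op 7 (home): buf='FEEBT' cursor=0
After op 8 (insert('I')): buf='IFEEBT' cursor=1
After op 9 (insert('L')): buf='ILFEEBT' cursor=2

Answer: ILFEEBT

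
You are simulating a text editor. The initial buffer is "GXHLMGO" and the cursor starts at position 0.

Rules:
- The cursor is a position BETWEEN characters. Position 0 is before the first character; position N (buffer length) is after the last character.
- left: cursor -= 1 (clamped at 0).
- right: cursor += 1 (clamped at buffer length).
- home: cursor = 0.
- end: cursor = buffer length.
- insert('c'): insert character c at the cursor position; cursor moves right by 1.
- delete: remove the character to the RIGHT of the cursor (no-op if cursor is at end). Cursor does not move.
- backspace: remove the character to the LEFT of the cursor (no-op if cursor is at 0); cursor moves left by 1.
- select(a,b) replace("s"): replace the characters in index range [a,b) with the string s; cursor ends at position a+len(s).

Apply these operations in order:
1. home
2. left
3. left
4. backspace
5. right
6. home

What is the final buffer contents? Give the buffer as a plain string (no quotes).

After op 1 (home): buf='GXHLMGO' cursor=0
After op 2 (left): buf='GXHLMGO' cursor=0
After op 3 (left): buf='GXHLMGO' cursor=0
After op 4 (backspace): buf='GXHLMGO' cursor=0
After op 5 (right): buf='GXHLMGO' cursor=1
After op 6 (home): buf='GXHLMGO' cursor=0

Answer: GXHLMGO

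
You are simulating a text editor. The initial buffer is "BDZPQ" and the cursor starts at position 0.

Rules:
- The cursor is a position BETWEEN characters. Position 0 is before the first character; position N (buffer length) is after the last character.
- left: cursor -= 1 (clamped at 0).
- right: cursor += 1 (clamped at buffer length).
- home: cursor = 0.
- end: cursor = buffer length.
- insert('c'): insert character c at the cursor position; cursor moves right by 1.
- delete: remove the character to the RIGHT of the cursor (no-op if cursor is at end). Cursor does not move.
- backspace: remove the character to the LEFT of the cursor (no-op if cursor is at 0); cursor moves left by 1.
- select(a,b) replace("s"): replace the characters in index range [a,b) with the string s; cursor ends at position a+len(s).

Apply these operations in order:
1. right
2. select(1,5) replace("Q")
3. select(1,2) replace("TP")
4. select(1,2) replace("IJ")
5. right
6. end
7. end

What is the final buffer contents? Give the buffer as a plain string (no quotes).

After op 1 (right): buf='BDZPQ' cursor=1
After op 2 (select(1,5) replace("Q")): buf='BQ' cursor=2
After op 3 (select(1,2) replace("TP")): buf='BTP' cursor=3
After op 4 (select(1,2) replace("IJ")): buf='BIJP' cursor=3
After op 5 (right): buf='BIJP' cursor=4
After op 6 (end): buf='BIJP' cursor=4
After op 7 (end): buf='BIJP' cursor=4

Answer: BIJP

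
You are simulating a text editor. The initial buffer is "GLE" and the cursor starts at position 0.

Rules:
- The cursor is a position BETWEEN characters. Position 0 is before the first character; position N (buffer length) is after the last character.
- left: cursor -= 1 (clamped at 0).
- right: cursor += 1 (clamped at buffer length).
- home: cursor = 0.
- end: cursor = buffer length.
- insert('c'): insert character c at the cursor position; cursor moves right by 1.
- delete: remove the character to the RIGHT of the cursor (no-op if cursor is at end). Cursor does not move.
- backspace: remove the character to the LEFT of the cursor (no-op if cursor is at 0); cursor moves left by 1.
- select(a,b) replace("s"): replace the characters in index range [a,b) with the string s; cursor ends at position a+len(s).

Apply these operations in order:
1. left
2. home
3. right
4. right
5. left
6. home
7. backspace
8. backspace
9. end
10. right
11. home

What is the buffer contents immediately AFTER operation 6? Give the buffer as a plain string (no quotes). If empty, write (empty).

After op 1 (left): buf='GLE' cursor=0
After op 2 (home): buf='GLE' cursor=0
After op 3 (right): buf='GLE' cursor=1
After op 4 (right): buf='GLE' cursor=2
After op 5 (left): buf='GLE' cursor=1
After op 6 (home): buf='GLE' cursor=0

Answer: GLE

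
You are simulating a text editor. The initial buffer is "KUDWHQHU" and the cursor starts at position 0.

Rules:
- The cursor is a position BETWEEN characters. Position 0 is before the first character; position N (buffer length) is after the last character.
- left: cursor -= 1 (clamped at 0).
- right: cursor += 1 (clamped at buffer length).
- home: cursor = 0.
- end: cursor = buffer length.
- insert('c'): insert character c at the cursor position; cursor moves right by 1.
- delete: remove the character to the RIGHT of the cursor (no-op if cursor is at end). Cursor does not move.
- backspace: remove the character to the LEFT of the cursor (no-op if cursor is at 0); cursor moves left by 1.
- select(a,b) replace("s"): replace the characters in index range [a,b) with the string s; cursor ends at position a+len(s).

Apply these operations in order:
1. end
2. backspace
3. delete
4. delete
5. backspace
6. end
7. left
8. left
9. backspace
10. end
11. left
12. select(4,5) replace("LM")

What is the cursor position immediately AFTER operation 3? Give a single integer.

Answer: 7

Derivation:
After op 1 (end): buf='KUDWHQHU' cursor=8
After op 2 (backspace): buf='KUDWHQH' cursor=7
After op 3 (delete): buf='KUDWHQH' cursor=7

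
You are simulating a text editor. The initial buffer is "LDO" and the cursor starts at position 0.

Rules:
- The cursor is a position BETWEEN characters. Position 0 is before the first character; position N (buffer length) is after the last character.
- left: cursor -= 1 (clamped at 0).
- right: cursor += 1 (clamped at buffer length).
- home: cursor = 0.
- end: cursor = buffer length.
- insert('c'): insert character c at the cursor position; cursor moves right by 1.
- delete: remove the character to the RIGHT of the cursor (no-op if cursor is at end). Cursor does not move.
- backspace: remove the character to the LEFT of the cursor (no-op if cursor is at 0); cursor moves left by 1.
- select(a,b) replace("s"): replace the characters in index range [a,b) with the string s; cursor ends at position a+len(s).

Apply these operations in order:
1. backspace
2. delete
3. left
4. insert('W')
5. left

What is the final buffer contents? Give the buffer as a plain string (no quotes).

After op 1 (backspace): buf='LDO' cursor=0
After op 2 (delete): buf='DO' cursor=0
After op 3 (left): buf='DO' cursor=0
After op 4 (insert('W')): buf='WDO' cursor=1
After op 5 (left): buf='WDO' cursor=0

Answer: WDO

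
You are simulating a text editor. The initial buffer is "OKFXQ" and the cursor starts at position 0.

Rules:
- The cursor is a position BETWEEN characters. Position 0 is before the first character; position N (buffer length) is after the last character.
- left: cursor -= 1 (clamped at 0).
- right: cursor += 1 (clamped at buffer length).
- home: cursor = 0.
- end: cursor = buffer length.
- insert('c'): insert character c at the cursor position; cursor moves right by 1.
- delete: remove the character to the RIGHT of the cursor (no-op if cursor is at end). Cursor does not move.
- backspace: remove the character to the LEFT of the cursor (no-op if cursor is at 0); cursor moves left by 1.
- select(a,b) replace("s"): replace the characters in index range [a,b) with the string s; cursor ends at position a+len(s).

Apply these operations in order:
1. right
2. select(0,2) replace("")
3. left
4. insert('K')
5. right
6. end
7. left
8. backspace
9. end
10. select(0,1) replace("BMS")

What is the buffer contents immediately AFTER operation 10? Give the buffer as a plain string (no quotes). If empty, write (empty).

After op 1 (right): buf='OKFXQ' cursor=1
After op 2 (select(0,2) replace("")): buf='FXQ' cursor=0
After op 3 (left): buf='FXQ' cursor=0
After op 4 (insert('K')): buf='KFXQ' cursor=1
After op 5 (right): buf='KFXQ' cursor=2
After op 6 (end): buf='KFXQ' cursor=4
After op 7 (left): buf='KFXQ' cursor=3
After op 8 (backspace): buf='KFQ' cursor=2
After op 9 (end): buf='KFQ' cursor=3
After op 10 (select(0,1) replace("BMS")): buf='BMSFQ' cursor=3

Answer: BMSFQ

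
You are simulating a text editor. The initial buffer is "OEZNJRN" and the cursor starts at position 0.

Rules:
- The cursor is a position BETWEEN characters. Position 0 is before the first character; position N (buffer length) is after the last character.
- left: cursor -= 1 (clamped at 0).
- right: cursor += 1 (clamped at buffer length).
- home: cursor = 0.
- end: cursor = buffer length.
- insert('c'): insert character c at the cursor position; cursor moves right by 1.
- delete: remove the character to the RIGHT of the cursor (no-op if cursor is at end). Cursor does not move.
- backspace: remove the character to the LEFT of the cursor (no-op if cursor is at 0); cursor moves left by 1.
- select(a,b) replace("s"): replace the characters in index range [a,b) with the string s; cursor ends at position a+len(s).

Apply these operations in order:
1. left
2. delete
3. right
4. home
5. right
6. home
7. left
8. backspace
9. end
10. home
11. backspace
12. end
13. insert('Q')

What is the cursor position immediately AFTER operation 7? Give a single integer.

Answer: 0

Derivation:
After op 1 (left): buf='OEZNJRN' cursor=0
After op 2 (delete): buf='EZNJRN' cursor=0
After op 3 (right): buf='EZNJRN' cursor=1
After op 4 (home): buf='EZNJRN' cursor=0
After op 5 (right): buf='EZNJRN' cursor=1
After op 6 (home): buf='EZNJRN' cursor=0
After op 7 (left): buf='EZNJRN' cursor=0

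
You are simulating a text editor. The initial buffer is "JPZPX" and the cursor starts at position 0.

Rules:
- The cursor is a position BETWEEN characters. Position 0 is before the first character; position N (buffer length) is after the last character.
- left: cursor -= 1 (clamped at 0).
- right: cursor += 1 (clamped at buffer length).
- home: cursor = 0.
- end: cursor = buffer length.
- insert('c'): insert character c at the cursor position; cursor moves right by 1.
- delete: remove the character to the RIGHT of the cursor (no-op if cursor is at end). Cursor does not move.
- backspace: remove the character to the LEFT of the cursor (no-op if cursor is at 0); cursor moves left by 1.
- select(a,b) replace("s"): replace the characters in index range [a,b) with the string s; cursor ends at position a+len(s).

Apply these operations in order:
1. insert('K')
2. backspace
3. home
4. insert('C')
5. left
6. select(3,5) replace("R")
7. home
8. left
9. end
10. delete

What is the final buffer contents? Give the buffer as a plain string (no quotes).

Answer: CJPRX

Derivation:
After op 1 (insert('K')): buf='KJPZPX' cursor=1
After op 2 (backspace): buf='JPZPX' cursor=0
After op 3 (home): buf='JPZPX' cursor=0
After op 4 (insert('C')): buf='CJPZPX' cursor=1
After op 5 (left): buf='CJPZPX' cursor=0
After op 6 (select(3,5) replace("R")): buf='CJPRX' cursor=4
After op 7 (home): buf='CJPRX' cursor=0
After op 8 (left): buf='CJPRX' cursor=0
After op 9 (end): buf='CJPRX' cursor=5
After op 10 (delete): buf='CJPRX' cursor=5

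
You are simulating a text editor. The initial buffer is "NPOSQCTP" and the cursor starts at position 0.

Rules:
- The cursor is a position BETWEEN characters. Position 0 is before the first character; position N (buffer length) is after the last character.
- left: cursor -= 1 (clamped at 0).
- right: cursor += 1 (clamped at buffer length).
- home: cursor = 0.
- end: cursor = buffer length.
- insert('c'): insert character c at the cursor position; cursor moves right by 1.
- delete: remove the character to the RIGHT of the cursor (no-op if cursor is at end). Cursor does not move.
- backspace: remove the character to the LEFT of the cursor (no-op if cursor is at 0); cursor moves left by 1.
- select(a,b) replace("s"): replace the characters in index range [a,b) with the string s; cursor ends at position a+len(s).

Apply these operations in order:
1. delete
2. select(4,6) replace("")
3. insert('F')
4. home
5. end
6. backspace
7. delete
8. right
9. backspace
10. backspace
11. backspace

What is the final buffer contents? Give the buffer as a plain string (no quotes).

After op 1 (delete): buf='POSQCTP' cursor=0
After op 2 (select(4,6) replace("")): buf='POSQP' cursor=4
After op 3 (insert('F')): buf='POSQFP' cursor=5
After op 4 (home): buf='POSQFP' cursor=0
After op 5 (end): buf='POSQFP' cursor=6
After op 6 (backspace): buf='POSQF' cursor=5
After op 7 (delete): buf='POSQF' cursor=5
After op 8 (right): buf='POSQF' cursor=5
After op 9 (backspace): buf='POSQ' cursor=4
After op 10 (backspace): buf='POS' cursor=3
After op 11 (backspace): buf='PO' cursor=2

Answer: PO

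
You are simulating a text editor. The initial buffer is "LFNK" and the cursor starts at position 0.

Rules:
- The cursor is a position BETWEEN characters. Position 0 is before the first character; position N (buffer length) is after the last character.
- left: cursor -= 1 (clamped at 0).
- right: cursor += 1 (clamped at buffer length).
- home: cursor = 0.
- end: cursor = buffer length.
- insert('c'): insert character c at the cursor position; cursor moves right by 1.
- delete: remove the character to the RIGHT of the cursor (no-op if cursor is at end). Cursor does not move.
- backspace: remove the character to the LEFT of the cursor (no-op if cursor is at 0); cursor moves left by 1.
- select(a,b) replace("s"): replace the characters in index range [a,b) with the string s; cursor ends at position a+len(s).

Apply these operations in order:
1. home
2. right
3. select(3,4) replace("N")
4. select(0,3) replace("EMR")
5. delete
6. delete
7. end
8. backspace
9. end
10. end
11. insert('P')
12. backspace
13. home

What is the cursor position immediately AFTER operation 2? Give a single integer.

After op 1 (home): buf='LFNK' cursor=0
After op 2 (right): buf='LFNK' cursor=1

Answer: 1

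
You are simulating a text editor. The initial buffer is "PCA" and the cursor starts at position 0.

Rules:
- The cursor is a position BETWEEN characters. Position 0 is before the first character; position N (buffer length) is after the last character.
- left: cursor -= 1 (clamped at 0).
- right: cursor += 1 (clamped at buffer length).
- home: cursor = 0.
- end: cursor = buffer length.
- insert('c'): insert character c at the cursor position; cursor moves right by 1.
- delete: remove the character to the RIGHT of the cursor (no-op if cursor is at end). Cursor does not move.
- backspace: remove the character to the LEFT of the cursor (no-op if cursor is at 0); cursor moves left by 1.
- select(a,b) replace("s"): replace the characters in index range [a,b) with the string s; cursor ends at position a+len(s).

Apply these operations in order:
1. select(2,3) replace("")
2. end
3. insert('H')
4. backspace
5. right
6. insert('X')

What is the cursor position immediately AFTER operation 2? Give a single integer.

Answer: 2

Derivation:
After op 1 (select(2,3) replace("")): buf='PC' cursor=2
After op 2 (end): buf='PC' cursor=2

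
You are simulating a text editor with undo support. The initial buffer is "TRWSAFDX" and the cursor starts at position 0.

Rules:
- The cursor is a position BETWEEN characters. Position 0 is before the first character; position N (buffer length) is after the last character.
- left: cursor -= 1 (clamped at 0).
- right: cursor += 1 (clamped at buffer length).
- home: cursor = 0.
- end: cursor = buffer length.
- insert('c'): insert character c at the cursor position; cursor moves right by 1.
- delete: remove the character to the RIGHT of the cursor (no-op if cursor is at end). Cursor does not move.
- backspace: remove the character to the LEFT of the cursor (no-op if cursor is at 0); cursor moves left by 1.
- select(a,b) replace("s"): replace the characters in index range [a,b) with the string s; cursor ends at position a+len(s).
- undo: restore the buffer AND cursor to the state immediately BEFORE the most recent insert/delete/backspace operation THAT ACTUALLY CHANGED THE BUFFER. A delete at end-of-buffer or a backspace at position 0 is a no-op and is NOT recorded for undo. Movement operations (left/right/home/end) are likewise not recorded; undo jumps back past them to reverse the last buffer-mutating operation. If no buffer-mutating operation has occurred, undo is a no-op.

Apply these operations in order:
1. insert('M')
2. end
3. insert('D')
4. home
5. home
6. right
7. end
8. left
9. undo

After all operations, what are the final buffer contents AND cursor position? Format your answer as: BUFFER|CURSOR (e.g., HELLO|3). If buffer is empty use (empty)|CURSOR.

Answer: MTRWSAFDX|9

Derivation:
After op 1 (insert('M')): buf='MTRWSAFDX' cursor=1
After op 2 (end): buf='MTRWSAFDX' cursor=9
After op 3 (insert('D')): buf='MTRWSAFDXD' cursor=10
After op 4 (home): buf='MTRWSAFDXD' cursor=0
After op 5 (home): buf='MTRWSAFDXD' cursor=0
After op 6 (right): buf='MTRWSAFDXD' cursor=1
After op 7 (end): buf='MTRWSAFDXD' cursor=10
After op 8 (left): buf='MTRWSAFDXD' cursor=9
After op 9 (undo): buf='MTRWSAFDX' cursor=9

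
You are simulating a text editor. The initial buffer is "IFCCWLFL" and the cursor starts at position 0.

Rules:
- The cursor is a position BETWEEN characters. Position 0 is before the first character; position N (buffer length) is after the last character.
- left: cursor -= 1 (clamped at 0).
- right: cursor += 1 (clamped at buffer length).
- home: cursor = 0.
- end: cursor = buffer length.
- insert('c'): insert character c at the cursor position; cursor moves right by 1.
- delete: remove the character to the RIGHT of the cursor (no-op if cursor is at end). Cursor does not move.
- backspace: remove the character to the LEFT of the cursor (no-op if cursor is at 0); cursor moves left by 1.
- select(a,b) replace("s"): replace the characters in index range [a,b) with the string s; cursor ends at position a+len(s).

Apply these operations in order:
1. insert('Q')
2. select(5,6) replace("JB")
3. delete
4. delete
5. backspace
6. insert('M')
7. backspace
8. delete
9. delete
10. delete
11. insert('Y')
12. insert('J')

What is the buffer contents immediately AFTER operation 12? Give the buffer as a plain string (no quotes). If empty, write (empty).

Answer: QIFCCJYJ

Derivation:
After op 1 (insert('Q')): buf='QIFCCWLFL' cursor=1
After op 2 (select(5,6) replace("JB")): buf='QIFCCJBLFL' cursor=7
After op 3 (delete): buf='QIFCCJBFL' cursor=7
After op 4 (delete): buf='QIFCCJBL' cursor=7
After op 5 (backspace): buf='QIFCCJL' cursor=6
After op 6 (insert('M')): buf='QIFCCJML' cursor=7
After op 7 (backspace): buf='QIFCCJL' cursor=6
After op 8 (delete): buf='QIFCCJ' cursor=6
After op 9 (delete): buf='QIFCCJ' cursor=6
After op 10 (delete): buf='QIFCCJ' cursor=6
After op 11 (insert('Y')): buf='QIFCCJY' cursor=7
After op 12 (insert('J')): buf='QIFCCJYJ' cursor=8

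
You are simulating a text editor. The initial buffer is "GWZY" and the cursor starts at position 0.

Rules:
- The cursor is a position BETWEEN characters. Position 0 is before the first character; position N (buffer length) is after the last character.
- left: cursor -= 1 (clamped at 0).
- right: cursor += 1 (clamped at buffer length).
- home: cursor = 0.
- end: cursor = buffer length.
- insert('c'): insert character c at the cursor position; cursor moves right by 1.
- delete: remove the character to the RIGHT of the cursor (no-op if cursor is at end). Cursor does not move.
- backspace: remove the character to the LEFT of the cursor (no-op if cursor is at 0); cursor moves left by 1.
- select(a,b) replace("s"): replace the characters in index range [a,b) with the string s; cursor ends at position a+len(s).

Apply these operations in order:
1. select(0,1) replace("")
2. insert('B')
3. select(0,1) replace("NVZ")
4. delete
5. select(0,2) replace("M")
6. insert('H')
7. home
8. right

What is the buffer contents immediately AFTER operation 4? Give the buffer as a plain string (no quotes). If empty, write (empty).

Answer: NVZZY

Derivation:
After op 1 (select(0,1) replace("")): buf='WZY' cursor=0
After op 2 (insert('B')): buf='BWZY' cursor=1
After op 3 (select(0,1) replace("NVZ")): buf='NVZWZY' cursor=3
After op 4 (delete): buf='NVZZY' cursor=3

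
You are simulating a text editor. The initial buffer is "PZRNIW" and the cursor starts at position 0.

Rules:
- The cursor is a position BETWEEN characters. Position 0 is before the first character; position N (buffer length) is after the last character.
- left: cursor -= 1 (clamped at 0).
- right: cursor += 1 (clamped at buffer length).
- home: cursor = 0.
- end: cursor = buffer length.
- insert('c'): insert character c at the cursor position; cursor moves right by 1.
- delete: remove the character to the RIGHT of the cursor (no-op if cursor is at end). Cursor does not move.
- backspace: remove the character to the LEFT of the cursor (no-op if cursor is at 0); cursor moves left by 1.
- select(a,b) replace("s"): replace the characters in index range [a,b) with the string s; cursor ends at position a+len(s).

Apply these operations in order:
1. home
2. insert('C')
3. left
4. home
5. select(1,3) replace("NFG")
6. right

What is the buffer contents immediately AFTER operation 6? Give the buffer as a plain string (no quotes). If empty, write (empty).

Answer: CNFGRNIW

Derivation:
After op 1 (home): buf='PZRNIW' cursor=0
After op 2 (insert('C')): buf='CPZRNIW' cursor=1
After op 3 (left): buf='CPZRNIW' cursor=0
After op 4 (home): buf='CPZRNIW' cursor=0
After op 5 (select(1,3) replace("NFG")): buf='CNFGRNIW' cursor=4
After op 6 (right): buf='CNFGRNIW' cursor=5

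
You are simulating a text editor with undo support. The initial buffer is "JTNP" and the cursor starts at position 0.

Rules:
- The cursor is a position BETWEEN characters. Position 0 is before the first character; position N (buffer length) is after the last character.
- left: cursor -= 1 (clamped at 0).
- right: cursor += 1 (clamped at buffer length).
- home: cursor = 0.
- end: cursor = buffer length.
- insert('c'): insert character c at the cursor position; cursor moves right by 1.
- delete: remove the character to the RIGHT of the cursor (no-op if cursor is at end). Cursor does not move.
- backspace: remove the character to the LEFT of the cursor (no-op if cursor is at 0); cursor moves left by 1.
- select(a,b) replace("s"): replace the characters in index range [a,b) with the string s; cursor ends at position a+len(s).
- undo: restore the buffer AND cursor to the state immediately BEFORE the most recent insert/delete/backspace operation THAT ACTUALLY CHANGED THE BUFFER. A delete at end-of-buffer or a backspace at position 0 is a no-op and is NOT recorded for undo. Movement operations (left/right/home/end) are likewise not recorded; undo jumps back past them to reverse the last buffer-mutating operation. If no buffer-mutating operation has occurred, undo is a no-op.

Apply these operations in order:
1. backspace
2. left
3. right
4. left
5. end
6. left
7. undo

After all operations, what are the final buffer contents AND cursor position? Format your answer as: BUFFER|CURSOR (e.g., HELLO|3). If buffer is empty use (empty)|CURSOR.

After op 1 (backspace): buf='JTNP' cursor=0
After op 2 (left): buf='JTNP' cursor=0
After op 3 (right): buf='JTNP' cursor=1
After op 4 (left): buf='JTNP' cursor=0
After op 5 (end): buf='JTNP' cursor=4
After op 6 (left): buf='JTNP' cursor=3
After op 7 (undo): buf='JTNP' cursor=3

Answer: JTNP|3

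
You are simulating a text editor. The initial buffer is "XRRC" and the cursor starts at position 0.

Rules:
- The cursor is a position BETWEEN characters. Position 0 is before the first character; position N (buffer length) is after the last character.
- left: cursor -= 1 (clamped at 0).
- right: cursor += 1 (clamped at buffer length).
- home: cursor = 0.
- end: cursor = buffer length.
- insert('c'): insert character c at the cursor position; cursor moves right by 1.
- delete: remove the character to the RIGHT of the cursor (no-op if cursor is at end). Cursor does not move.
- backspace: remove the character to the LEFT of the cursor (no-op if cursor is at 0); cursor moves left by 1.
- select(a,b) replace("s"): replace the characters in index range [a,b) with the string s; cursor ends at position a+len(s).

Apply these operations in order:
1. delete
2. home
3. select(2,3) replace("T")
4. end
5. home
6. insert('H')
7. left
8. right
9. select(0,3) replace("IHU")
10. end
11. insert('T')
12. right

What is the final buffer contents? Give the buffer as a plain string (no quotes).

Answer: IHUTT

Derivation:
After op 1 (delete): buf='RRC' cursor=0
After op 2 (home): buf='RRC' cursor=0
After op 3 (select(2,3) replace("T")): buf='RRT' cursor=3
After op 4 (end): buf='RRT' cursor=3
After op 5 (home): buf='RRT' cursor=0
After op 6 (insert('H')): buf='HRRT' cursor=1
After op 7 (left): buf='HRRT' cursor=0
After op 8 (right): buf='HRRT' cursor=1
After op 9 (select(0,3) replace("IHU")): buf='IHUT' cursor=3
After op 10 (end): buf='IHUT' cursor=4
After op 11 (insert('T')): buf='IHUTT' cursor=5
After op 12 (right): buf='IHUTT' cursor=5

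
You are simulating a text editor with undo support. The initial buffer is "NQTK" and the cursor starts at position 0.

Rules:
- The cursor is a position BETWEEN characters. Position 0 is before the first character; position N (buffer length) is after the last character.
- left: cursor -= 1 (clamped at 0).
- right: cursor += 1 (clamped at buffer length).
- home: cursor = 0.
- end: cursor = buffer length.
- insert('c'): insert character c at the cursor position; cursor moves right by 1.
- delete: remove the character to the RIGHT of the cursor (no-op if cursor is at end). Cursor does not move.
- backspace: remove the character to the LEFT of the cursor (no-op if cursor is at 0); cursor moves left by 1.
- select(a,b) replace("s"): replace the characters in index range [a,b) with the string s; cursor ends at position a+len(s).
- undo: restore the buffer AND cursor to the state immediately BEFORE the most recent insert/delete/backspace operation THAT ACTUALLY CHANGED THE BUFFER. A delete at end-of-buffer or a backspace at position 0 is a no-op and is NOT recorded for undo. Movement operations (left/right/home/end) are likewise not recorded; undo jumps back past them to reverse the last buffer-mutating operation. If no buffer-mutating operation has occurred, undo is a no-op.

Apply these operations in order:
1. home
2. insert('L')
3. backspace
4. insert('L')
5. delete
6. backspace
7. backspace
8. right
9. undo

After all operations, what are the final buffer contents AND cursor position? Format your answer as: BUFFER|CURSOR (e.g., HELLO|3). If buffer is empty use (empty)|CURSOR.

Answer: LQTK|1

Derivation:
After op 1 (home): buf='NQTK' cursor=0
After op 2 (insert('L')): buf='LNQTK' cursor=1
After op 3 (backspace): buf='NQTK' cursor=0
After op 4 (insert('L')): buf='LNQTK' cursor=1
After op 5 (delete): buf='LQTK' cursor=1
After op 6 (backspace): buf='QTK' cursor=0
After op 7 (backspace): buf='QTK' cursor=0
After op 8 (right): buf='QTK' cursor=1
After op 9 (undo): buf='LQTK' cursor=1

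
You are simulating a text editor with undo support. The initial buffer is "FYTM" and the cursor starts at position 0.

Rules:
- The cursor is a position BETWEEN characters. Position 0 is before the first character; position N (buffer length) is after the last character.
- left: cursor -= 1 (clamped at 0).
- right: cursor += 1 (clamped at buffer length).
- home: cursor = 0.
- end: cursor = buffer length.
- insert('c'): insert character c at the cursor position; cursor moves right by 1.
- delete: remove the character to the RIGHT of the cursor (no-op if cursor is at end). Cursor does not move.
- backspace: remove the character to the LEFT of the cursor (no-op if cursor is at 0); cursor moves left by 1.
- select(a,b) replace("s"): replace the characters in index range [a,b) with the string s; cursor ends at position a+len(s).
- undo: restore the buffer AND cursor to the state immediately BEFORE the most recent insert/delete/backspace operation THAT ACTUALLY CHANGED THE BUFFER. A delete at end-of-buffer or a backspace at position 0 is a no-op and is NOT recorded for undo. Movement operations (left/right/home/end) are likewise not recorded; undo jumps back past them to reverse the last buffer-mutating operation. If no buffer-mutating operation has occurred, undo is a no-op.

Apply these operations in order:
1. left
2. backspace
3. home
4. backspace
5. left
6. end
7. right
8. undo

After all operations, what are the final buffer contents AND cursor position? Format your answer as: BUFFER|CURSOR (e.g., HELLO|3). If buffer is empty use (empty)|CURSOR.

After op 1 (left): buf='FYTM' cursor=0
After op 2 (backspace): buf='FYTM' cursor=0
After op 3 (home): buf='FYTM' cursor=0
After op 4 (backspace): buf='FYTM' cursor=0
After op 5 (left): buf='FYTM' cursor=0
After op 6 (end): buf='FYTM' cursor=4
After op 7 (right): buf='FYTM' cursor=4
After op 8 (undo): buf='FYTM' cursor=4

Answer: FYTM|4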